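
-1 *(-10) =10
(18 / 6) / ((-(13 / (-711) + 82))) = -2133 / 58289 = -0.04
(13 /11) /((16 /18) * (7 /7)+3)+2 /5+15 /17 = 10382 /6545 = 1.59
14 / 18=7 / 9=0.78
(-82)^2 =6724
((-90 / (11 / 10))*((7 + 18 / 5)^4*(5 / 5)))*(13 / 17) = -3692745108 / 4675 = -789892.00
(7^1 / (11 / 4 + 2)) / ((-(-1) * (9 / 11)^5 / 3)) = 4509428 / 373977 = 12.06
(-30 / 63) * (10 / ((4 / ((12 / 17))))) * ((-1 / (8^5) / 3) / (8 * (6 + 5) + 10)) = 25 / 286605312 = 0.00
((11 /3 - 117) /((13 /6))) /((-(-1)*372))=-170 /1209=-0.14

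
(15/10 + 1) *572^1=1430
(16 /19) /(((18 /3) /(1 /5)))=8 /285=0.03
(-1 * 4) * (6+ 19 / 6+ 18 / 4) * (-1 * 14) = 2296 / 3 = 765.33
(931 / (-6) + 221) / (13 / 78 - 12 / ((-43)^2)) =730355 / 1777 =411.00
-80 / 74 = -40 / 37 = -1.08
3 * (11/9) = 11/3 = 3.67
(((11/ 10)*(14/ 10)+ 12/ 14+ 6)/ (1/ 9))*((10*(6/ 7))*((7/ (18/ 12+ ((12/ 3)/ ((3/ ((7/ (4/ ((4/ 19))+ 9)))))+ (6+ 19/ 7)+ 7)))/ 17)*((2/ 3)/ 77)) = 634824/ 4823665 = 0.13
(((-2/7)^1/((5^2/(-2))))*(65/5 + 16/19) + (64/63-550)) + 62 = -486.67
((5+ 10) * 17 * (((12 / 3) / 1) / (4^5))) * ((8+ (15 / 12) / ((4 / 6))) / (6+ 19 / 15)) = 302175 / 223232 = 1.35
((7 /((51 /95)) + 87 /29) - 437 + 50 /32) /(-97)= 342229 /79152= 4.32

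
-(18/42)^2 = -9/49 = -0.18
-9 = -9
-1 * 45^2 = -2025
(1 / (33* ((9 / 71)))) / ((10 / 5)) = 71 / 594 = 0.12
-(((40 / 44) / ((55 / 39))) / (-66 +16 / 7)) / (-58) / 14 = -39 / 3130028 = -0.00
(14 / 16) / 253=7 / 2024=0.00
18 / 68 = 9 / 34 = 0.26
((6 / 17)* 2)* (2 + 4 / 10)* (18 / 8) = 324 / 85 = 3.81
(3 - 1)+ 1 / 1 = 3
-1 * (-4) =4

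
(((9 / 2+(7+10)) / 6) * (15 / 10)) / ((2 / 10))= 215 / 8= 26.88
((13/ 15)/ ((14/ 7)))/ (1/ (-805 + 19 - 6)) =-343.20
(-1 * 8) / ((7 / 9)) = -72 / 7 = -10.29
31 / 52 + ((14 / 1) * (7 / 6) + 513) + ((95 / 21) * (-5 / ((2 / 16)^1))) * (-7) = 93423 / 52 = 1796.60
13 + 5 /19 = 252 /19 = 13.26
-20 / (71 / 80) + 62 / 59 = -21.48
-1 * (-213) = 213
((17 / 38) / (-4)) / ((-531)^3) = 17 / 22757636232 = 0.00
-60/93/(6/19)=-190/93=-2.04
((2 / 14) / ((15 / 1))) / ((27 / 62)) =62 / 2835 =0.02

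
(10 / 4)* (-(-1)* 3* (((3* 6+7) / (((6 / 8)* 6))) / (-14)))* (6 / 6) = -2.98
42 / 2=21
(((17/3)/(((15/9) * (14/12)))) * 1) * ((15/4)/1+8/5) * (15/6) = 5457/140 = 38.98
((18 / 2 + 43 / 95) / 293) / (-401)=-898 / 11161835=-0.00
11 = 11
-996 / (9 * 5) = -332 / 15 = -22.13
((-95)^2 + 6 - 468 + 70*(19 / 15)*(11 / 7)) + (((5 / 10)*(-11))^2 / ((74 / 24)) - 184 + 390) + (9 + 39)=995242 / 111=8966.14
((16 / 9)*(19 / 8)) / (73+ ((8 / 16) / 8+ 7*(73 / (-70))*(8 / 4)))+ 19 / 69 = 336509 / 968139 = 0.35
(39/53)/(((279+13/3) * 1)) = 117/45050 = 0.00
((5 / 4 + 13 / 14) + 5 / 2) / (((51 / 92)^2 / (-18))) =-554392 / 2023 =-274.04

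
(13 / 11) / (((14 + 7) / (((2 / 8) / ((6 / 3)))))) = 13 / 1848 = 0.01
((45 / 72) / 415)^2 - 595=-262333119 / 440896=-595.00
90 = 90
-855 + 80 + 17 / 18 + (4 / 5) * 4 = -69377 / 90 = -770.86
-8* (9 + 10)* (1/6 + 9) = -4180/3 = -1393.33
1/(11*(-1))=-1/11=-0.09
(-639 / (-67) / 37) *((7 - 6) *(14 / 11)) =8946 / 27269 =0.33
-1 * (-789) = 789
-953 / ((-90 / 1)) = 953 / 90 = 10.59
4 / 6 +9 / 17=61 / 51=1.20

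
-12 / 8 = -3 / 2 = -1.50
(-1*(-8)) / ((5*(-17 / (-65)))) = 6.12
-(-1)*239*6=1434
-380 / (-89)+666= 59654 / 89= 670.27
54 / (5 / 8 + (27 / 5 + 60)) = 2160 / 2641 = 0.82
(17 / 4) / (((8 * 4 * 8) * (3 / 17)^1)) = 289 / 3072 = 0.09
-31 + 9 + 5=-17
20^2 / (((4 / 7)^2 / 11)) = 13475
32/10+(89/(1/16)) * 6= 42736/5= 8547.20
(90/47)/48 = 15/376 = 0.04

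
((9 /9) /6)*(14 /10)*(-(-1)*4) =14 /15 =0.93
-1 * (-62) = 62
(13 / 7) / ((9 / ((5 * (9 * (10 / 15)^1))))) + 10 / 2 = 235 / 21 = 11.19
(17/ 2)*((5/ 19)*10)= 425/ 19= 22.37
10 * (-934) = -9340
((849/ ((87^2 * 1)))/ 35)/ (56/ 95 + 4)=5377/ 7700196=0.00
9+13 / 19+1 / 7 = 1307 / 133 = 9.83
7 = 7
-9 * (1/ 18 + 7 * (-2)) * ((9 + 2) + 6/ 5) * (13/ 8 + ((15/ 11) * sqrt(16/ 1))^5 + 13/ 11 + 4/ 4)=19064353039517/ 2576816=7398414.57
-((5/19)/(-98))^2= -25/3467044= -0.00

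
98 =98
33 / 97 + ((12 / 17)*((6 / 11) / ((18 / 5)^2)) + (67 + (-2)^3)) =59.37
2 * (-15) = -30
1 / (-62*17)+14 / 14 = 1053 / 1054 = 1.00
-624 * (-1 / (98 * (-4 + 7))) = 104 / 49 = 2.12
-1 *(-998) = 998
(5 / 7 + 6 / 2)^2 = 676 / 49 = 13.80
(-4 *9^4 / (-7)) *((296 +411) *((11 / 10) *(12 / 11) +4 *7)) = 386994024 / 5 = 77398804.80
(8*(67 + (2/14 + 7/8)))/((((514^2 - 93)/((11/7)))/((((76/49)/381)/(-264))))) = -72371/1449578438658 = -0.00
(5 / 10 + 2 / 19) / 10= 23 / 380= 0.06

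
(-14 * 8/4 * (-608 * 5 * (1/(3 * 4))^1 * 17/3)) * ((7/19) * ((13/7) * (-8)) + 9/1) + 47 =1276103/9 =141789.22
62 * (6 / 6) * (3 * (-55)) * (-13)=132990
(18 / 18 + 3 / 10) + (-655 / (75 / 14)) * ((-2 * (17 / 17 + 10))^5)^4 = -2587515401181730034154752442329 / 30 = -86250513372724334471825080000.00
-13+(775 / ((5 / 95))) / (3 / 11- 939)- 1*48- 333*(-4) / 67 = -39300455 / 691842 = -56.81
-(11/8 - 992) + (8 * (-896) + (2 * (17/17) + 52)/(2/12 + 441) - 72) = -132334173/21176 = -6249.25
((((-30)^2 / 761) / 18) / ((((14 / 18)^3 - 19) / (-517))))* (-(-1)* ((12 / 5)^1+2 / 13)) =14219145 / 3037151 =4.68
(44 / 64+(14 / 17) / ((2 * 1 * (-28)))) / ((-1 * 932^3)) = -183 / 220199658496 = -0.00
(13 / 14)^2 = 0.86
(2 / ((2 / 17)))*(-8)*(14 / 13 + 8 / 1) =-16048 / 13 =-1234.46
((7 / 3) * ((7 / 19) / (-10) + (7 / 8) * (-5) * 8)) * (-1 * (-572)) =-4442438 / 95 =-46762.51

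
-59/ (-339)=59/ 339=0.17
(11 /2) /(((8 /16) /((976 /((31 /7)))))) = 2424.26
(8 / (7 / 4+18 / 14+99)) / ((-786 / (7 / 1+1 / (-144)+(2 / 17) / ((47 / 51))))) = -337351 / 474944823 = -0.00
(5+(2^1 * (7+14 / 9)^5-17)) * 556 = 3009550007656 / 59049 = 50966993.64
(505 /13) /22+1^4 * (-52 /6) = -6.90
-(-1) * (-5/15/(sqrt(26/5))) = -sqrt(130)/78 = -0.15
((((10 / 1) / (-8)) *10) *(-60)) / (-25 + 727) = 125 / 117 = 1.07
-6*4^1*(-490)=11760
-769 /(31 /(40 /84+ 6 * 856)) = -82948954 /651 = -127417.75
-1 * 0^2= 0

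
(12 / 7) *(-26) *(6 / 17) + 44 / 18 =-14230 / 1071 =-13.29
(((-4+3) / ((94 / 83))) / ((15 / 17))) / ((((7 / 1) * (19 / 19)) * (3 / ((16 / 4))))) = -2822 / 14805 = -0.19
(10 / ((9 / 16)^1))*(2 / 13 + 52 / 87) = 136000 / 10179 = 13.36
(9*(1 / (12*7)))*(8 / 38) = 3 / 133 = 0.02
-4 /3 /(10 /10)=-4 /3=-1.33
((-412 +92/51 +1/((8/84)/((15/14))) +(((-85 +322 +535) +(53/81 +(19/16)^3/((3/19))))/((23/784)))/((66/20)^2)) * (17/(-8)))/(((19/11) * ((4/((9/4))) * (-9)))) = 411919657385/2609750016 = 157.84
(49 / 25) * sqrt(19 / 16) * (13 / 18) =637 * sqrt(19) / 1800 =1.54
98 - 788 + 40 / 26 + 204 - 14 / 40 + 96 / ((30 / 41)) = -91939 / 260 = -353.61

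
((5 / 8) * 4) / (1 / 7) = 35 / 2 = 17.50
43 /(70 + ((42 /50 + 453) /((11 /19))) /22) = 130075 /319537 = 0.41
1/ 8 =0.12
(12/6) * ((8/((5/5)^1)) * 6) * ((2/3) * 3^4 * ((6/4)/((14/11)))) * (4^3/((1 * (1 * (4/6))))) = 4105728/7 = 586532.57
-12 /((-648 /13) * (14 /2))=13 /378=0.03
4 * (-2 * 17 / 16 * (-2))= 17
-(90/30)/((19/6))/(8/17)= -153/76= -2.01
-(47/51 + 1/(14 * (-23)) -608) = 9969493/16422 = 607.08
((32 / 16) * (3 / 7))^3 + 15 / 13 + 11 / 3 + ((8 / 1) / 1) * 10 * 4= 4353548 / 13377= 325.45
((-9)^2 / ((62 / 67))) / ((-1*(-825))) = 1809 / 17050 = 0.11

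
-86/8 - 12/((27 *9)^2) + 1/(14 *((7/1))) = -41433499/3857868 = -10.74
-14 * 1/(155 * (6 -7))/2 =7/155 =0.05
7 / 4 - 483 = -481.25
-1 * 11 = -11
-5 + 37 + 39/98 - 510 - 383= -84339/98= -860.60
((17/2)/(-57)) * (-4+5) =-17/114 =-0.15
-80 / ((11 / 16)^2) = -20480 / 121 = -169.26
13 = 13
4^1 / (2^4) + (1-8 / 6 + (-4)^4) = 3071 / 12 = 255.92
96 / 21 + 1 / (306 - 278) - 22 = -487 / 28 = -17.39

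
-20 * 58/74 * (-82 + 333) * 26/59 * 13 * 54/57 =-885708720/41477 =-21354.21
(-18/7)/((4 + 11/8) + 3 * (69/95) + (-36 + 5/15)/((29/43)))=1190160/20981051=0.06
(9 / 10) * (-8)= -36 / 5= -7.20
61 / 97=0.63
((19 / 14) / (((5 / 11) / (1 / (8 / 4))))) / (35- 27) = 209 / 1120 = 0.19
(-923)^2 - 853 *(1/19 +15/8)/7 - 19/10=4531002527/5320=851692.20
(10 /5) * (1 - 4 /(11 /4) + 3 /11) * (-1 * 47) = 188 /11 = 17.09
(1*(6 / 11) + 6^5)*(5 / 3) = 142570 / 11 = 12960.91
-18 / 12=-3 / 2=-1.50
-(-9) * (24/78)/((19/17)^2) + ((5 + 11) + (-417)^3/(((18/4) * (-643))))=75676631158/3017599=25078.43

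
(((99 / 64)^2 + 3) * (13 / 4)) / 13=22089 / 16384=1.35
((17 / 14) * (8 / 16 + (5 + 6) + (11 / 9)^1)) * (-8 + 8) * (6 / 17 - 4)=0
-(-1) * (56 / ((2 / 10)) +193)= 473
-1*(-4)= 4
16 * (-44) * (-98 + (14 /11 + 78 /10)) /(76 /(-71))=-5556176 /95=-58486.06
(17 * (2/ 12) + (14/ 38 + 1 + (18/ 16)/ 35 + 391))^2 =39790018732489/ 254721600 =156209.83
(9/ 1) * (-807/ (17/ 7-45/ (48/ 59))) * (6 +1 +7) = 1922.74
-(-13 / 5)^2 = -169 / 25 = -6.76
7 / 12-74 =-73.42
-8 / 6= -4 / 3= -1.33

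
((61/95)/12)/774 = 61/882360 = 0.00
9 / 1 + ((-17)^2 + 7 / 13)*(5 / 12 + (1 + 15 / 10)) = 33286 / 39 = 853.49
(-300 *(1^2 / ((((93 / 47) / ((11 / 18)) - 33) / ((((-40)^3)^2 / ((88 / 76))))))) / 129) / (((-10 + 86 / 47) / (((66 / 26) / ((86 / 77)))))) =-28439549600000000 / 369857319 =-76893299.49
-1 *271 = -271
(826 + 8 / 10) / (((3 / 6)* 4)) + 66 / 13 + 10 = 27851 / 65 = 428.48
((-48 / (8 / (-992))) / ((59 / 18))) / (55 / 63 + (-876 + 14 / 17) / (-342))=1090055232 / 2060221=529.10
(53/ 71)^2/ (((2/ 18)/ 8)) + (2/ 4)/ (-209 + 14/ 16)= 336722756/ 8393265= 40.12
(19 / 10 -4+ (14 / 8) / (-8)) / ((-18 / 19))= 2.45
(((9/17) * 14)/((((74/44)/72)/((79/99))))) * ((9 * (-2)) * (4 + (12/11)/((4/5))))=-169138368/6919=-24445.49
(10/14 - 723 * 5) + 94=-24642/7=-3520.29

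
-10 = -10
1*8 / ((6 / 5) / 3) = 20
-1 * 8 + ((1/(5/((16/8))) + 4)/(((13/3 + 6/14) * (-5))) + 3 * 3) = 1019/1250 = 0.82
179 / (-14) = -179 / 14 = -12.79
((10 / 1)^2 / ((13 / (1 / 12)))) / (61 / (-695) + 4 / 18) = 52125 / 10933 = 4.77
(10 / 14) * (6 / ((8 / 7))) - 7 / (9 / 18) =-41 / 4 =-10.25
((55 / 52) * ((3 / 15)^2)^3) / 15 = 11 / 2437500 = 0.00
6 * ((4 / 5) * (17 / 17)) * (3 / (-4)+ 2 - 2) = -18 / 5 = -3.60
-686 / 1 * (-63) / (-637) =-882 / 13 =-67.85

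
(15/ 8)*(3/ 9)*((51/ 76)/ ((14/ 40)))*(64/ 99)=3400/ 4389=0.77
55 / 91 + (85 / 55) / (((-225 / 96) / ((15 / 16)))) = -0.01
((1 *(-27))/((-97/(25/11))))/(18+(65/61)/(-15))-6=-20881437/3500827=-5.96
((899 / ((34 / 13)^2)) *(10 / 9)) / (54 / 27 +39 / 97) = 60.79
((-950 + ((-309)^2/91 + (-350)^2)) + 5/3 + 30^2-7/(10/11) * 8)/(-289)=-168494656/394485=-427.13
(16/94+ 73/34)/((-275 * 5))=-3703/2197250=-0.00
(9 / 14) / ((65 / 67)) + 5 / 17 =14801 / 15470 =0.96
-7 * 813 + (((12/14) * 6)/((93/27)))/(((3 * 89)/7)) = -15701361/2759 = -5690.96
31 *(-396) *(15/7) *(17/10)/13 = -313038/91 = -3439.98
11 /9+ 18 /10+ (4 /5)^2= 824 /225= 3.66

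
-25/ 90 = -5/ 18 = -0.28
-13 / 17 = -0.76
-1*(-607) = 607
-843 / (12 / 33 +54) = -9273 / 598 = -15.51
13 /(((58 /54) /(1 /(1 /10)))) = 3510 /29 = 121.03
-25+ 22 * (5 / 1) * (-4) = -465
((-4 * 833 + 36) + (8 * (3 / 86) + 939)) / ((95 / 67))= -6789713 / 4085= -1662.11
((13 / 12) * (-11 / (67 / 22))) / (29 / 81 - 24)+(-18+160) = 36481091 / 256610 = 142.17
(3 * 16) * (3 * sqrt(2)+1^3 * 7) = 144 * sqrt(2)+336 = 539.65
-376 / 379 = -0.99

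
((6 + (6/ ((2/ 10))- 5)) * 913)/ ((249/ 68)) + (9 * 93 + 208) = 26323/ 3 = 8774.33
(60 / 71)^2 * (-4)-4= -6.86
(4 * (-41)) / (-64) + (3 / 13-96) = -19387 / 208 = -93.21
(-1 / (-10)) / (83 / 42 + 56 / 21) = 7 / 325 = 0.02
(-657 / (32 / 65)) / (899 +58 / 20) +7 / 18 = -1416661 / 1298736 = -1.09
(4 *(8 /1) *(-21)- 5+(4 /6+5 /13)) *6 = -52724 /13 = -4055.69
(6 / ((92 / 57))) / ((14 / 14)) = 171 / 46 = 3.72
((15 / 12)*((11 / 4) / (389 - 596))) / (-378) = 55 / 1251936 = 0.00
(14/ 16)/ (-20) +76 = 12153/ 160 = 75.96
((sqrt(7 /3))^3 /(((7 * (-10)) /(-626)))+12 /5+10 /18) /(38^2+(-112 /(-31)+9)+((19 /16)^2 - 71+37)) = 1055488 /508547115+2483968 * sqrt(21) /508547115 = 0.02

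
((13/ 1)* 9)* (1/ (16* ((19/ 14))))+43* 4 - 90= 87.39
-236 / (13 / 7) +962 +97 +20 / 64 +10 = 195985 / 208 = 942.24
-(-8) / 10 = 4 / 5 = 0.80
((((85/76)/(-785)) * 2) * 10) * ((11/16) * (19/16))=-935/40192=-0.02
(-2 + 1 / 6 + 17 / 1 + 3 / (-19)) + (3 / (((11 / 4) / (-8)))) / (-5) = 105049 / 6270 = 16.75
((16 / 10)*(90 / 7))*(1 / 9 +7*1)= 1024 / 7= 146.29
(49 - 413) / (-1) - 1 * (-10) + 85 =459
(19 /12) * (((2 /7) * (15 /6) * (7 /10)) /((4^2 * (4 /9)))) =57 /512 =0.11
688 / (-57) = -688 / 57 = -12.07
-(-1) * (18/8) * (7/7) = 2.25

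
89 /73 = 1.22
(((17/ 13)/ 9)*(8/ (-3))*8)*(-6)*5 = 10880/ 117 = 92.99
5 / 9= 0.56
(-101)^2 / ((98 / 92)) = 469246 / 49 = 9576.45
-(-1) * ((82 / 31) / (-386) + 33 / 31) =1.06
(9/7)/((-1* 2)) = -9/14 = -0.64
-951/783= -317/261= -1.21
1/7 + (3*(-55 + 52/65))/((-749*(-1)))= -278/3745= -0.07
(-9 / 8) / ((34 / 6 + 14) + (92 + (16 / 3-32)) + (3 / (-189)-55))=-567 / 15112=-0.04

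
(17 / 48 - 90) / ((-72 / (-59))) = -253877 / 3456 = -73.46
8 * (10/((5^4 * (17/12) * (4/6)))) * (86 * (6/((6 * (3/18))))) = 148608/2125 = 69.93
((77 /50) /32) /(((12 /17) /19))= 24871 /19200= 1.30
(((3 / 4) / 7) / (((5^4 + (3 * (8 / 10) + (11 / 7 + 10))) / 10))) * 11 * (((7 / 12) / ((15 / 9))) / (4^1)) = 1155 / 715648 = 0.00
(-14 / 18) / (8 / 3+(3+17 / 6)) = -14 / 153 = -0.09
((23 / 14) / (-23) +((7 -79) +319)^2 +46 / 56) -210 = 60799.75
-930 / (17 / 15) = -13950 / 17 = -820.59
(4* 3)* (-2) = -24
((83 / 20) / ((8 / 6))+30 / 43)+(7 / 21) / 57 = 2244737 / 588240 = 3.82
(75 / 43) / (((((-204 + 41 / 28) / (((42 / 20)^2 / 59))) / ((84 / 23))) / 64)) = -49787136 / 330908521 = -0.15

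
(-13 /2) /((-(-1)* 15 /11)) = -143 /30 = -4.77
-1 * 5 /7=-0.71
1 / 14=0.07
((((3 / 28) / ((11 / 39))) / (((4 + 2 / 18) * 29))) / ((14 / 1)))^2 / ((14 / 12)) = 3326427 / 74924696539616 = 0.00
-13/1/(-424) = 13/424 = 0.03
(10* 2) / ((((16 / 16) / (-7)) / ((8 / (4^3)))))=-35 / 2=-17.50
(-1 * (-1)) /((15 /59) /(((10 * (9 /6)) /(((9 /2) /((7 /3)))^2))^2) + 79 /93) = 1053942960 /911759551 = 1.16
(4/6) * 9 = 6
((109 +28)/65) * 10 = 274/13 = 21.08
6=6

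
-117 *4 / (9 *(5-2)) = -52 / 3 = -17.33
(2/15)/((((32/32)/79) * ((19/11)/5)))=1738/57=30.49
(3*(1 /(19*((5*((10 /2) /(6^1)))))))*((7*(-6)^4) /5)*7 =1143072 /2375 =481.29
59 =59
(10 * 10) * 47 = 4700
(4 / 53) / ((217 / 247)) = 988 / 11501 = 0.09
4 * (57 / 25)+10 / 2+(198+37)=6228 / 25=249.12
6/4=3/2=1.50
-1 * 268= -268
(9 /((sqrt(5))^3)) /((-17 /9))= -81 * sqrt(5) /425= -0.43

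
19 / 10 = 1.90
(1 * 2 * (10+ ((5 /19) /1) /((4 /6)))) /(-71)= -395 /1349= -0.29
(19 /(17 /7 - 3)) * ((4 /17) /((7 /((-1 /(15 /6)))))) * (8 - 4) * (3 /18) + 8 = 2116 /255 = 8.30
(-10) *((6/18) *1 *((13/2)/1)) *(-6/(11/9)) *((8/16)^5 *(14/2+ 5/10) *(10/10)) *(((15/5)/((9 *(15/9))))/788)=1755/277376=0.01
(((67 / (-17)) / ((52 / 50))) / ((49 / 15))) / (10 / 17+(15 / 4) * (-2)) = 5025 / 29939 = 0.17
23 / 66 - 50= -3277 / 66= -49.65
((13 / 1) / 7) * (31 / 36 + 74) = 5005 / 36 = 139.03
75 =75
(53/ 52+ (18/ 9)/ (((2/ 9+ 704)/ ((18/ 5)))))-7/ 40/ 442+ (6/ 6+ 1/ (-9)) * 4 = 2311797701/ 504251280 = 4.58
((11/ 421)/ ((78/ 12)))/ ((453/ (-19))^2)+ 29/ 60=10856877791/ 22462177140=0.48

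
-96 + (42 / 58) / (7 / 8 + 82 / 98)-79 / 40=-75930541 / 778360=-97.55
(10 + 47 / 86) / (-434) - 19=-710063 / 37324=-19.02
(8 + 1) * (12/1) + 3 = 111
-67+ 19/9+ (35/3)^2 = 641/9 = 71.22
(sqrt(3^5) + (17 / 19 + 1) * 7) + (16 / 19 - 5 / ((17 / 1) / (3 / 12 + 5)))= 16229 / 1292 + 9 * sqrt(3)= 28.15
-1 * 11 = -11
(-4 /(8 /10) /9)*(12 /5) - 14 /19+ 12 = 566 /57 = 9.93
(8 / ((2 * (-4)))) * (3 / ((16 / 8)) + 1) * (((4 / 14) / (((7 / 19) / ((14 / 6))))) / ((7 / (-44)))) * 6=8360 / 49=170.61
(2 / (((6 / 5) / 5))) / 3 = 25 / 9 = 2.78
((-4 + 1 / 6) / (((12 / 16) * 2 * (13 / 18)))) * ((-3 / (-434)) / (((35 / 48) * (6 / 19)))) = -10488 / 98735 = -0.11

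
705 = 705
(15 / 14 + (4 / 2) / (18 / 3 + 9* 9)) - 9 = -7.91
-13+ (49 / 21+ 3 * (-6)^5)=-70016 / 3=-23338.67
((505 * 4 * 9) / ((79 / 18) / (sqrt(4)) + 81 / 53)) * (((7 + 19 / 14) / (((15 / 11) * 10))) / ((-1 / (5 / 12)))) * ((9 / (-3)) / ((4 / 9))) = 1674102573 / 198884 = 8417.48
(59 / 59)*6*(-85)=-510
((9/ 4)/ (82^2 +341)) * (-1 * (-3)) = 3/ 3140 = 0.00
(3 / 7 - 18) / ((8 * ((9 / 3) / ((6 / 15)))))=-41 / 140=-0.29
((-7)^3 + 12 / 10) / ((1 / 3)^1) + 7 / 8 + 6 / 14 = -286747 / 280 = -1024.10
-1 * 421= -421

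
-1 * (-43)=43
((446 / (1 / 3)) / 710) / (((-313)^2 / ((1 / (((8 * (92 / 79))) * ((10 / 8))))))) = 52851 / 31996675400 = 0.00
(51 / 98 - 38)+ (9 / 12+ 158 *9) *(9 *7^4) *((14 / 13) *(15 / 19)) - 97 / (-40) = 12654297704471 / 484120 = 26138762.51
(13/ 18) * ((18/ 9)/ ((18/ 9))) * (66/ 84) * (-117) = -1859/ 28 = -66.39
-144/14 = -72/7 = -10.29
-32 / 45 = -0.71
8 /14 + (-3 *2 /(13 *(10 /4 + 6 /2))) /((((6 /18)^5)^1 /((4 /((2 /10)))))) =-407668 /1001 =-407.26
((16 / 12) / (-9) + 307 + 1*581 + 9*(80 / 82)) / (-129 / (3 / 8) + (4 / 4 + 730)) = 992572 / 428409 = 2.32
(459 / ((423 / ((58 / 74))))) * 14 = 20706 / 1739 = 11.91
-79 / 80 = -0.99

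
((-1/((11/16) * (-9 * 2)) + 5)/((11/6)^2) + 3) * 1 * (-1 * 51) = -306255/1331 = -230.09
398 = 398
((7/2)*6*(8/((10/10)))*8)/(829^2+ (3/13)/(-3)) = 1456/744511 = 0.00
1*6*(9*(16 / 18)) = 48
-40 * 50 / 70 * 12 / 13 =-2400 / 91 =-26.37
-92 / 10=-46 / 5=-9.20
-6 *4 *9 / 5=-216 / 5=-43.20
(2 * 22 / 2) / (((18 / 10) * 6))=55 / 27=2.04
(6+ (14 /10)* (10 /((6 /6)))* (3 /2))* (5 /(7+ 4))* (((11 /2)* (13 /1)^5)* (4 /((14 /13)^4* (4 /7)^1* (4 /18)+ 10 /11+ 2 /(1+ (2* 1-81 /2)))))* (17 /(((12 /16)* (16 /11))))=220861234003892625 /145131596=1521799801.64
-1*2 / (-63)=2 / 63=0.03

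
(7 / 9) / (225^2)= 7 / 455625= 0.00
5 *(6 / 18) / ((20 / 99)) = 8.25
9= 9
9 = 9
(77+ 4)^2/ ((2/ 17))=111537/ 2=55768.50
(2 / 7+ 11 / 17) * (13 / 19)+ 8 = 19531 / 2261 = 8.64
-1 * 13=-13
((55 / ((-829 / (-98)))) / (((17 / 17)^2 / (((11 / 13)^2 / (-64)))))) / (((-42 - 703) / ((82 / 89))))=2673979 / 29726069776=0.00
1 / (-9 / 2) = -2 / 9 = -0.22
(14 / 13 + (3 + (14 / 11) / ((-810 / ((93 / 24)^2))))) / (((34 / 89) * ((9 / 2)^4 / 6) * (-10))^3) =-84731120830568 / 372043898851040398125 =-0.00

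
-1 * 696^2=-484416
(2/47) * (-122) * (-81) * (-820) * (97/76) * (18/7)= -7074128520/6251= -1131679.49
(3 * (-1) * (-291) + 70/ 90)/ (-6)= -3932/ 27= -145.63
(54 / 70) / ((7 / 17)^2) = 4.55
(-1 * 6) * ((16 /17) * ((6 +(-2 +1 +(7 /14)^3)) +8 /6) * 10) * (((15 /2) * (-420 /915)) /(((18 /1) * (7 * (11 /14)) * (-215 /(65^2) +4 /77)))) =2567110000 /214659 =11959.01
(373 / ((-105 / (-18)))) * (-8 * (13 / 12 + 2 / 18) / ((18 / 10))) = -64156 / 189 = -339.45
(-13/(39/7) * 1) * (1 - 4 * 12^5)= 6967289/3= 2322429.67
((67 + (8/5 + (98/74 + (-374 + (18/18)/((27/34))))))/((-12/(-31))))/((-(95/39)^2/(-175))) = -13867601566/601065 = -23071.72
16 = 16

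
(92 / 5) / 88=23 / 110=0.21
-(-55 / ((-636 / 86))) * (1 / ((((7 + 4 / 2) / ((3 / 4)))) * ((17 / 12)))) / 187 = -215 / 91902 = -0.00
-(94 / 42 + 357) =-7544 / 21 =-359.24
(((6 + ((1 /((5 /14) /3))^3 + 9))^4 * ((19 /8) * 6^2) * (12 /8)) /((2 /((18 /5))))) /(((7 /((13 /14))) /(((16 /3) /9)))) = 148039595644047092167806 /59814453125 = 2474980341869.46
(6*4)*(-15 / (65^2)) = -72 / 845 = -0.09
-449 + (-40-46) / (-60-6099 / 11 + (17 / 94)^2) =-26805627049 / 59719345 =-448.86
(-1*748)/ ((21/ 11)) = -391.81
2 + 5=7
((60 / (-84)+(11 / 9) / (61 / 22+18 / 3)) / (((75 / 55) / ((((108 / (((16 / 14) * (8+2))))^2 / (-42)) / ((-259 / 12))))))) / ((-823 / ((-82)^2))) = 3490305687 / 10284825250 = 0.34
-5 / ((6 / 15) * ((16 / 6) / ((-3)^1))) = 225 / 16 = 14.06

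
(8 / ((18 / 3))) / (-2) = -2 / 3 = -0.67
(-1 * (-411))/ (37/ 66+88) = 27126/ 5845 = 4.64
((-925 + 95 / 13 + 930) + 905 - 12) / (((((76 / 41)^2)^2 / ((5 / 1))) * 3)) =55427302015 / 433708288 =127.80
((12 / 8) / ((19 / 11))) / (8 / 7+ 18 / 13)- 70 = -608797 / 8740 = -69.66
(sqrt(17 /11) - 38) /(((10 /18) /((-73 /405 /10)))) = 1387 /1125 - 73*sqrt(187) /24750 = 1.19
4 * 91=364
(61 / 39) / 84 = 61 / 3276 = 0.02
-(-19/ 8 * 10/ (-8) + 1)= -127/ 32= -3.97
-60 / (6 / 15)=-150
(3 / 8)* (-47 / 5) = -141 / 40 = -3.52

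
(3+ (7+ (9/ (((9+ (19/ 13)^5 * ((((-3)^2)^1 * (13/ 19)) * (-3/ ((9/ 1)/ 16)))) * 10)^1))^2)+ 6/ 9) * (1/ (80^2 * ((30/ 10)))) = 12793021382198267/ 23027398843443840000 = 0.00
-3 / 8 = -0.38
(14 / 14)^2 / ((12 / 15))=5 / 4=1.25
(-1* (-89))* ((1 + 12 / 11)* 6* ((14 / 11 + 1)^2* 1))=7676250 / 1331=5767.28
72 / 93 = 24 / 31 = 0.77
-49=-49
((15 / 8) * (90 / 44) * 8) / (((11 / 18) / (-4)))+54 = -17766 / 121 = -146.83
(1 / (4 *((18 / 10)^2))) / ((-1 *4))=-25 / 1296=-0.02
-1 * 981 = -981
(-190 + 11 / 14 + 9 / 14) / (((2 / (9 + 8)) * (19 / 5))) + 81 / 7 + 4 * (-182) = -151385 / 133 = -1138.23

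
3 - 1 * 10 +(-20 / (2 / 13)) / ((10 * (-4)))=-15 / 4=-3.75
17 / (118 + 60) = 17 / 178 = 0.10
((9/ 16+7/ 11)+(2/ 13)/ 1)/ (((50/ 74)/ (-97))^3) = -28616138165311/ 7150000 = -4002257.09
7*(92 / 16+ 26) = 889 / 4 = 222.25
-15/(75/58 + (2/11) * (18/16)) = -6380/637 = -10.02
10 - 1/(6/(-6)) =11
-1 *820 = -820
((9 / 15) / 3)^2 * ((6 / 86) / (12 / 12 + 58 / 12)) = 18 / 37625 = 0.00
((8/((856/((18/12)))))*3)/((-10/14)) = -63/1070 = -0.06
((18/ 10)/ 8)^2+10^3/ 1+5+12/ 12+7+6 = 1019.05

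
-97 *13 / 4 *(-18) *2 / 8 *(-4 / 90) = -63.05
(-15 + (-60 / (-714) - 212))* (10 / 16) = -135015 / 952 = -141.82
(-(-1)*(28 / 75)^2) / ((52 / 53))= 10388 / 73125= 0.14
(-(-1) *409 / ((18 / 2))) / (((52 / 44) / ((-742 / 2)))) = -1669129 / 117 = -14266.06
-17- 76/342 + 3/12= -611/36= -16.97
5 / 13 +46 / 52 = 33 / 26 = 1.27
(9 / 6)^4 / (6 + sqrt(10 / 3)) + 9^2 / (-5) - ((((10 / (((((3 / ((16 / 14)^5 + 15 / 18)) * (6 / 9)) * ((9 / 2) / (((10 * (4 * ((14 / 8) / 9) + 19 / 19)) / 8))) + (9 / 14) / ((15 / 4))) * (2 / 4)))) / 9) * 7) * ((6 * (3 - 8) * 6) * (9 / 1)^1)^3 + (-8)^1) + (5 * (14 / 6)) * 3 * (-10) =1697647946908119181641 / 41756392720 - 81 * sqrt(30) / 1568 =4.066e+10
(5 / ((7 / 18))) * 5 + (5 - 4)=457 / 7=65.29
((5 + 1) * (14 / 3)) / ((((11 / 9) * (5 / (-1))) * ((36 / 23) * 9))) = -161 / 495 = -0.33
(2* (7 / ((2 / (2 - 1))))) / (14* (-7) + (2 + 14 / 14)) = -7 / 95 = -0.07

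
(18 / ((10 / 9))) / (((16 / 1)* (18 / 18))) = 81 / 80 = 1.01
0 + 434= 434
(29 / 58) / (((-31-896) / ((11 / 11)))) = -1 / 1854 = -0.00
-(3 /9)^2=-1 /9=-0.11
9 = 9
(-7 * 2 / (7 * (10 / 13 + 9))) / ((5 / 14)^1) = -364 / 635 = -0.57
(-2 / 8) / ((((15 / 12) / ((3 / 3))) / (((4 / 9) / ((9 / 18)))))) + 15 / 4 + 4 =7.57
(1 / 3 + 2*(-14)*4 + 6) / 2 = -317 / 6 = -52.83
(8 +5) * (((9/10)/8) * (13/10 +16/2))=10881/800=13.60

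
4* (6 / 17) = 24 / 17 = 1.41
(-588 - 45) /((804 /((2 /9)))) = -0.17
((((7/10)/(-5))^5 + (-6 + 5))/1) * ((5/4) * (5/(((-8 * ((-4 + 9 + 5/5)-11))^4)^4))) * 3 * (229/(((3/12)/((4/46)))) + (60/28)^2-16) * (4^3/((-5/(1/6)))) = 24035980143177/378158448640000000000000000000000000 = 0.00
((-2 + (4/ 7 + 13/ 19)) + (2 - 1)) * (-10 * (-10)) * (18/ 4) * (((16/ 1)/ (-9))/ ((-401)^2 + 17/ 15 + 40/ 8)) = -408000/ 320810231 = -0.00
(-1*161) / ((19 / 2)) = -322 / 19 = -16.95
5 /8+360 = 2885 /8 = 360.62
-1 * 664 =-664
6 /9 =0.67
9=9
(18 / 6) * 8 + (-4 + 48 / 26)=284 / 13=21.85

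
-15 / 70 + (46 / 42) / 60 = -247 / 1260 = -0.20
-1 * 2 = -2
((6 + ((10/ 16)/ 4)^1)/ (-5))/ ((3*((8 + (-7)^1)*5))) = -197/ 2400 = -0.08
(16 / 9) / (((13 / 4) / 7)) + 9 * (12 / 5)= 14876 / 585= 25.43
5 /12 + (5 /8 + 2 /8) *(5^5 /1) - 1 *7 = 2727.79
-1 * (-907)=907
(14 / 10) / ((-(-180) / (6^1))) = 7 / 150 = 0.05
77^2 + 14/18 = 53368/9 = 5929.78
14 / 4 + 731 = 1469 / 2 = 734.50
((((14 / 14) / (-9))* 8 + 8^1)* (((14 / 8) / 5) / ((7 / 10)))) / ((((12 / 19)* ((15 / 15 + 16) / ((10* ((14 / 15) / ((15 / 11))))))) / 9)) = 46816 / 2295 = 20.40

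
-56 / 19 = -2.95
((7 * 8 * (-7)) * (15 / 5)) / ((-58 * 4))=147 / 29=5.07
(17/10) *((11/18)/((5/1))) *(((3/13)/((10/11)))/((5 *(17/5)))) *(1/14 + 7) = 3993/182000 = 0.02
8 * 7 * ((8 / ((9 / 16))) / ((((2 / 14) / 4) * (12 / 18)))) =100352 / 3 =33450.67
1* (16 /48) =1 /3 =0.33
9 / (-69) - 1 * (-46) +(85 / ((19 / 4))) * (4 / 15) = 66391 / 1311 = 50.64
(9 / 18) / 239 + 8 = 3825 / 478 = 8.00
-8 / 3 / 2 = -4 / 3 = -1.33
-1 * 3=-3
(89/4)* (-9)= -801/4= -200.25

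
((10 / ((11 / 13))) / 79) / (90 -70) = 13 / 1738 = 0.01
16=16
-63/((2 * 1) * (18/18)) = -63/2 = -31.50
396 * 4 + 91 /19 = 30187 /19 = 1588.79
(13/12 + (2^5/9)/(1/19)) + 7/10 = 12481/180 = 69.34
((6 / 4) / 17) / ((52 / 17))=3 / 104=0.03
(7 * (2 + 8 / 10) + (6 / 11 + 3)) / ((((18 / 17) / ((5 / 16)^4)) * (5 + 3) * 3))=2705125 / 311427072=0.01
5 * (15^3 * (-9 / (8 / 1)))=-151875 / 8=-18984.38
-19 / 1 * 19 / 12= -361 / 12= -30.08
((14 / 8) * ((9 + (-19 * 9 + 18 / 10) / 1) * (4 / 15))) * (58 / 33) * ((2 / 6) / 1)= -36134 / 825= -43.80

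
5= 5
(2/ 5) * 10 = 4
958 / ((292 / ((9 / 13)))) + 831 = 1581549 / 1898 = 833.27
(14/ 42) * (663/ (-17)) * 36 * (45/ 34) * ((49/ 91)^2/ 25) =-7938/ 1105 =-7.18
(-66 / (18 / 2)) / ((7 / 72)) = -528 / 7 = -75.43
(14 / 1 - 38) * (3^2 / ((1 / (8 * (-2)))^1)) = 3456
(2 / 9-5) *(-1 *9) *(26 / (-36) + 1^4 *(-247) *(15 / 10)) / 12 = -143663 / 108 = -1330.21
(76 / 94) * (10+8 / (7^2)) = 18924 / 2303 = 8.22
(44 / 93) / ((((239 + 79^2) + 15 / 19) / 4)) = 3344 / 11451555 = 0.00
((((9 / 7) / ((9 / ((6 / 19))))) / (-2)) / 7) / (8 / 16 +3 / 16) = -48 / 10241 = -0.00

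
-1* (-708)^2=-501264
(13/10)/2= 13/20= 0.65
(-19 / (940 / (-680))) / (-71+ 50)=-646 / 987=-0.65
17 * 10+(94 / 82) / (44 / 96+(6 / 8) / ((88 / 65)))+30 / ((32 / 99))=185095057 / 701264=263.94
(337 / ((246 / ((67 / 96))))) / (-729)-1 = -1.00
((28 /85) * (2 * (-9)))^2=254016 /7225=35.16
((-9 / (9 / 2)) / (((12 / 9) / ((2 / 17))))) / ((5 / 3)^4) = -243 / 10625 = -0.02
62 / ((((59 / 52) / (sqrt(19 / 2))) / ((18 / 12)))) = 2418 * sqrt(38) / 59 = 252.64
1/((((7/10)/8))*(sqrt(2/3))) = 40*sqrt(6)/7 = 14.00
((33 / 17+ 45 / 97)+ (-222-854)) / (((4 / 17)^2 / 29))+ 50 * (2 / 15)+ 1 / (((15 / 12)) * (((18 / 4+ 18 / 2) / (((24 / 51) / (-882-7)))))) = -890342949288449 / 1583237880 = -562355.77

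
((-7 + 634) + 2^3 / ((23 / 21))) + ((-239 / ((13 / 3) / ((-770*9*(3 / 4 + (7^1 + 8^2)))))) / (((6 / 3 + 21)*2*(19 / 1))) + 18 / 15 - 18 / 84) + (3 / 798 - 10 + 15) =3637871359 / 113620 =32017.88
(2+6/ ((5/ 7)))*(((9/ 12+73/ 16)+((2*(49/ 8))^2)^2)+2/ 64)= 74960197/ 320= 234250.62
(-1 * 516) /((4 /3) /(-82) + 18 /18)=-63468 /121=-524.53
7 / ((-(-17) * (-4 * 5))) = -7 / 340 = -0.02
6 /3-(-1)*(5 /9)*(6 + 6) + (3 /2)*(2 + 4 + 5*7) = 421 /6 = 70.17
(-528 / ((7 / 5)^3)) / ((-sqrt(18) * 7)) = 11000 * sqrt(2) / 2401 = 6.48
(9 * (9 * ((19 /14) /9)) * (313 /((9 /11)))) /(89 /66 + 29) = 2158761 /14021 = 153.97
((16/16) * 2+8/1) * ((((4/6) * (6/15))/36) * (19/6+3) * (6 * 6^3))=592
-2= -2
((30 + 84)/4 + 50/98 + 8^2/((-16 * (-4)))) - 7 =2255/98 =23.01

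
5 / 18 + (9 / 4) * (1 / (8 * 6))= 187 / 576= 0.32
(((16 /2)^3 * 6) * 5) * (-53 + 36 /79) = -63759360 /79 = -807080.51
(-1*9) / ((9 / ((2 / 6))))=-1 / 3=-0.33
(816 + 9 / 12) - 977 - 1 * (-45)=-461 / 4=-115.25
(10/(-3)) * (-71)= 710/3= 236.67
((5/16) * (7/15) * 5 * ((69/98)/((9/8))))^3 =1520875/16003008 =0.10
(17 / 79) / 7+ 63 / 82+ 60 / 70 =75101 / 45346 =1.66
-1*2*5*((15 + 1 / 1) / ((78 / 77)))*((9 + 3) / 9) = -24640 / 117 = -210.60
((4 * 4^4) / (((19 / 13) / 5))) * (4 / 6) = 133120 / 57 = 2335.44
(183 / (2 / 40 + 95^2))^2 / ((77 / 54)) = 80373600 / 278745227453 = 0.00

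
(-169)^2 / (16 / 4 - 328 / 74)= -1056757 / 16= -66047.31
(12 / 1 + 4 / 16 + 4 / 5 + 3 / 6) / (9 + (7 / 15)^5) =41158125 / 27404728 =1.50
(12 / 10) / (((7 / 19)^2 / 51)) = 110466 / 245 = 450.88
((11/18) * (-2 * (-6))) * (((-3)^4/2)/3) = 99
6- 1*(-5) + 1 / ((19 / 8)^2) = 4035 / 361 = 11.18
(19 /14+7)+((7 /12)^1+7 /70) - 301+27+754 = 205397 /420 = 489.04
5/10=1/2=0.50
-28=-28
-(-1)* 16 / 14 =8 / 7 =1.14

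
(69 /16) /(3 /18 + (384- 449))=-207 /3112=-0.07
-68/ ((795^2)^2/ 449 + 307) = -7633/ 99863934617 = -0.00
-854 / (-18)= 427 / 9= 47.44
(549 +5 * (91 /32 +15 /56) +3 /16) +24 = 131879 /224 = 588.75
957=957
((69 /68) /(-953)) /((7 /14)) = -69 /32402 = -0.00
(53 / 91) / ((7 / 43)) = 2279 / 637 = 3.58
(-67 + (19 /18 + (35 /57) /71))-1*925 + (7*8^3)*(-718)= -62509223887 /24282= -2574302.94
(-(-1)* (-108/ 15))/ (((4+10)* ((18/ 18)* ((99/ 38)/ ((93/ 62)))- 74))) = 342/ 48055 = 0.01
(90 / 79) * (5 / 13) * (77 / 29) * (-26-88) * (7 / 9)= -3072300 / 29783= -103.16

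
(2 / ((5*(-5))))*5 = -2 / 5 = -0.40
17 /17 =1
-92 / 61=-1.51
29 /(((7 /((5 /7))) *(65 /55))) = 1595 /637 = 2.50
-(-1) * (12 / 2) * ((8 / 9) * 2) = 32 / 3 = 10.67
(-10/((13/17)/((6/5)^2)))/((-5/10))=2448/65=37.66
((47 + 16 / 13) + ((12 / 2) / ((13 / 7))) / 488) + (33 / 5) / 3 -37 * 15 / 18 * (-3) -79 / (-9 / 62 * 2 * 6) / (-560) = 3425742287 / 23980320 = 142.86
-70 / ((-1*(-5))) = -14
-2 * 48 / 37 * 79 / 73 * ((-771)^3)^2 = -1593032340636839189664 / 2701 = -589793535963287371.22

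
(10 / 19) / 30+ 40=2281 / 57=40.02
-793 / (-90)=8.81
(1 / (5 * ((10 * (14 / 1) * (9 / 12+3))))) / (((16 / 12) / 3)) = 3 / 3500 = 0.00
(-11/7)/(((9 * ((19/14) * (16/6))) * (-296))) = 11/67488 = 0.00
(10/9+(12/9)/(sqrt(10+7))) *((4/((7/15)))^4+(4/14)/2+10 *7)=52513652 *sqrt(17)/122451+131284130/21609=7843.65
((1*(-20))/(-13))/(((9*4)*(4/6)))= 5/78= 0.06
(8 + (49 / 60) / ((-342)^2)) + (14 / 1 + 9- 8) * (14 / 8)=240361069 / 7017840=34.25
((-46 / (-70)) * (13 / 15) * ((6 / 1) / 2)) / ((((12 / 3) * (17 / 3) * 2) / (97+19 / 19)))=6279 / 1700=3.69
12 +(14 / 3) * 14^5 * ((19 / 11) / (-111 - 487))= -71412188 / 9867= -7237.48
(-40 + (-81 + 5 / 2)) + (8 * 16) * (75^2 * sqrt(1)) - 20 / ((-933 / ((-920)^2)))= 1377154879 / 1866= 738025.12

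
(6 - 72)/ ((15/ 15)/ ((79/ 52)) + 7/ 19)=-99066/ 1541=-64.29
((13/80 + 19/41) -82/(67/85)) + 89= -3165409/219760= -14.40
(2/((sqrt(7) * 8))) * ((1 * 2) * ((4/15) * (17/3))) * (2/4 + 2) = 0.71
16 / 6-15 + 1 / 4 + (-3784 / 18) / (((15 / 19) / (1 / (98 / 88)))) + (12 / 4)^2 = -6408433 / 26460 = -242.19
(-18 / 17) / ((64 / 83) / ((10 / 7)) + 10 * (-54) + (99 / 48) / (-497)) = 59401440 / 30264685999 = 0.00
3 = 3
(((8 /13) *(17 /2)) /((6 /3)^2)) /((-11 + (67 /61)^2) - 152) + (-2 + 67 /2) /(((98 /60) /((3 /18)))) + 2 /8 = 378696839 /109570188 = 3.46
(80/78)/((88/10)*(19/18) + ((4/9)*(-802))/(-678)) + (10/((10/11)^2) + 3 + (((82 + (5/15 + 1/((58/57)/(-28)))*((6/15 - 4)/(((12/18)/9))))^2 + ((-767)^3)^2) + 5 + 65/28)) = 23328949964183095998975995707/114583743820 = 203597379405150387.58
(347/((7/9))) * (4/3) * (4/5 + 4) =99936/35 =2855.31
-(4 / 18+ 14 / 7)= -20 / 9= -2.22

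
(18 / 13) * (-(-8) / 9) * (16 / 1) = 256 / 13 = 19.69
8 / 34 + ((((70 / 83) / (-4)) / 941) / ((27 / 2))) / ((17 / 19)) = 8434459 / 35849277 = 0.24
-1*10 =-10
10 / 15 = 0.67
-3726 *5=-18630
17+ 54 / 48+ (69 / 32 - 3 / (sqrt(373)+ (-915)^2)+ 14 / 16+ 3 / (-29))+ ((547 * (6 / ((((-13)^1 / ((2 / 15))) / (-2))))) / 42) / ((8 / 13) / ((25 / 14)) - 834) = 3 * sqrt(373) / 700945700252+ 47973974803782800813 / 2278953913618516512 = 21.05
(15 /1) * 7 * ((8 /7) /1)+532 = 652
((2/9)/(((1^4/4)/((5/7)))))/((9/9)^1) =40/63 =0.63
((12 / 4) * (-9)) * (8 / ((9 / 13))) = -312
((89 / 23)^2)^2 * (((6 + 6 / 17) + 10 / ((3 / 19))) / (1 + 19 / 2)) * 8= 3567774792224 / 299709711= 11904.10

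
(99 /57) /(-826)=-33 /15694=-0.00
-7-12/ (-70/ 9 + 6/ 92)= -17383/ 3193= -5.44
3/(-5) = -0.60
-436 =-436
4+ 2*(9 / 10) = 29 / 5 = 5.80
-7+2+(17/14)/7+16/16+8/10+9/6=-374/245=-1.53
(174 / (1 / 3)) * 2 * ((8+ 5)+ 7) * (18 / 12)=31320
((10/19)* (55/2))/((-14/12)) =-1650/133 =-12.41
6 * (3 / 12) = 3 / 2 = 1.50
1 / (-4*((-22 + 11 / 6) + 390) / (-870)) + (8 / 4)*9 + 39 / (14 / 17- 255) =18.43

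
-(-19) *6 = 114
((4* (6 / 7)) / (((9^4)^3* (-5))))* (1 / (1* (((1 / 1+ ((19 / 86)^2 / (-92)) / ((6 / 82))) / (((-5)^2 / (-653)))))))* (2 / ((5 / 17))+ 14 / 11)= 805631488 / 1065849270029090139285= 0.00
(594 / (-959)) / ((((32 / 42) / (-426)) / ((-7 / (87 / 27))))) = -11956329 / 15892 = -752.35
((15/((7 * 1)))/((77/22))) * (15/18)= 25/49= 0.51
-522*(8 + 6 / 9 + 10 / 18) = -4814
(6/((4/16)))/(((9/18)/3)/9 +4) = 1296/217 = 5.97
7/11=0.64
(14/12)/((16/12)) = 7/8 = 0.88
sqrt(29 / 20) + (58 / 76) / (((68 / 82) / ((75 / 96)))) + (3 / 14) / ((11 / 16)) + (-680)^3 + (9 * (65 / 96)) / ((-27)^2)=-243240690408518857 / 773587584 + sqrt(145) / 10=-314431997.76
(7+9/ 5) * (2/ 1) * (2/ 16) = 11/ 5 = 2.20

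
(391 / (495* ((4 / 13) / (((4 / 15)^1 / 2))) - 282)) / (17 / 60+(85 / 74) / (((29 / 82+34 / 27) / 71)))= 197529865 / 22098863564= 0.01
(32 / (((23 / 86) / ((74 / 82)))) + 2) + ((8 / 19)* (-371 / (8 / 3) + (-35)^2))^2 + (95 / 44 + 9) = 3132965479081 / 14978612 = 209162.60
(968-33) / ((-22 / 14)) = -595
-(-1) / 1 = 1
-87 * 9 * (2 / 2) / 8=-783 / 8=-97.88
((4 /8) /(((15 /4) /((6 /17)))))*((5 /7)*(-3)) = -12 /119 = -0.10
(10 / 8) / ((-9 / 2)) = -5 / 18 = -0.28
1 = 1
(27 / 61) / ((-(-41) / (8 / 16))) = 27 / 5002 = 0.01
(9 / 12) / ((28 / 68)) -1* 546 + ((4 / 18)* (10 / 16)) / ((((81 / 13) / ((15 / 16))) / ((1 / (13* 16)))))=-947863121 / 1741824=-544.18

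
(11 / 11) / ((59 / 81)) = 81 / 59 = 1.37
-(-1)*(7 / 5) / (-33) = -7 / 165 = -0.04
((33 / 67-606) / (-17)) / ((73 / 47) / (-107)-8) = -68007167 / 15302465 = -4.44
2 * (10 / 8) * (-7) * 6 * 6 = -630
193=193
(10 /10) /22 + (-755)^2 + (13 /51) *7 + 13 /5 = 3197865101 /5610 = 570029.43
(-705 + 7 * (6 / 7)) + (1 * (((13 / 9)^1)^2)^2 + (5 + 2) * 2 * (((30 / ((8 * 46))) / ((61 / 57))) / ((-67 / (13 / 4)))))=-6855180711853 / 9867848976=-694.70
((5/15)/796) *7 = 7/2388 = 0.00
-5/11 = -0.45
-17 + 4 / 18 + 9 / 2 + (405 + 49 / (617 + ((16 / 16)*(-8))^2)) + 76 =468.79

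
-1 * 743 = -743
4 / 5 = 0.80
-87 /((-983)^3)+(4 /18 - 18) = -151977933137 /8548758783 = -17.78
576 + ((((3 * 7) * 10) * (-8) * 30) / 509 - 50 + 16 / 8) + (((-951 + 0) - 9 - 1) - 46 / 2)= -555.02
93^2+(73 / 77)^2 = 51285250 / 5929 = 8649.90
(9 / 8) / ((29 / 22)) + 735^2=62666199 / 116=540225.85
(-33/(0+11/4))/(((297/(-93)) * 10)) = 62/165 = 0.38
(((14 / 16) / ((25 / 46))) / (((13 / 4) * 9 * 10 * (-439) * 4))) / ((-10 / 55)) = 1771 / 102726000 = 0.00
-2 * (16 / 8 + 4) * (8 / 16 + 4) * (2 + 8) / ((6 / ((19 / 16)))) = -855 / 8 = -106.88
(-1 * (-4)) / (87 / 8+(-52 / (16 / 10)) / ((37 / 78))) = -1184 / 17061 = -0.07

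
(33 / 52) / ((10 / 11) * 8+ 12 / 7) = 2541 / 35984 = 0.07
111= 111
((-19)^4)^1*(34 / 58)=2215457 / 29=76395.07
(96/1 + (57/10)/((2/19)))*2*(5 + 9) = 21021/5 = 4204.20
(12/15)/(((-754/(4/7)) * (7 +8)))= -8/197925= -0.00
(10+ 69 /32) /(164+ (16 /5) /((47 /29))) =91415 /1248128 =0.07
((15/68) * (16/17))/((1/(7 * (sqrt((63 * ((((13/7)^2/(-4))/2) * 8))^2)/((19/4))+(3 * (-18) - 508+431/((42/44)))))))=-516560/5491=-94.07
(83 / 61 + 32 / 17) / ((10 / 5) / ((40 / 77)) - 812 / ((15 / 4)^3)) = -0.28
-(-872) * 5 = 4360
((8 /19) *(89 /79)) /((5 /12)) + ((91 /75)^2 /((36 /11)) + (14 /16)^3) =87857154523 /38905920000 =2.26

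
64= 64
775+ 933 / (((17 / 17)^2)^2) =1708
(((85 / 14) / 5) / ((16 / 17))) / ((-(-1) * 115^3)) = 289 / 340676000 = 0.00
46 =46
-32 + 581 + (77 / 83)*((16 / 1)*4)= 50495 / 83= 608.37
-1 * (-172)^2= -29584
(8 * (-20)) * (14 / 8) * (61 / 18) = -8540 / 9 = -948.89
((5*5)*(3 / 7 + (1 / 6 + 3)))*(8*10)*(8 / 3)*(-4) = -4832000 / 63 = -76698.41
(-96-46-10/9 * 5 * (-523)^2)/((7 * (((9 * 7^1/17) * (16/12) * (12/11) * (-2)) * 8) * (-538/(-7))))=79929223/2440368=32.75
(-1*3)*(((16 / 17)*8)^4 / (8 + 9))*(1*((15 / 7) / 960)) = -12582912 / 9938999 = -1.27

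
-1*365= -365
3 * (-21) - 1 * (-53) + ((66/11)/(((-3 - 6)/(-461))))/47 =-488/141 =-3.46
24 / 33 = 8 / 11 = 0.73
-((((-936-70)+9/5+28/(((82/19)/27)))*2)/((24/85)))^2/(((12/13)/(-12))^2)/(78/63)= -759603021803899/161376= -4707038356.41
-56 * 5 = -280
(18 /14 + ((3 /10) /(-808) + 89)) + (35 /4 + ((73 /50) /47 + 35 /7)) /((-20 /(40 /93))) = 111237065069 /1236118800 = 89.99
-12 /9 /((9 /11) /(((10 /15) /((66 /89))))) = -356 /243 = -1.47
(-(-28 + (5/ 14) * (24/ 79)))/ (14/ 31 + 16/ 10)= 1195360/ 87927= 13.59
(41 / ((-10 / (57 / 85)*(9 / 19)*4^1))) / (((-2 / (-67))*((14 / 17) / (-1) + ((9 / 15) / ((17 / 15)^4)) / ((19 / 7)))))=92569139449 / 1313079600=70.50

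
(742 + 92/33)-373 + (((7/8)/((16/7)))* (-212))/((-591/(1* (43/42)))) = 464238139/1248192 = 371.93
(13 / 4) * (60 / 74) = 2.64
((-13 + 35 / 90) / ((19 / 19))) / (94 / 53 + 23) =-12031 / 23634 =-0.51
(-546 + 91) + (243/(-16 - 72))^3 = -324418667/681472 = -476.06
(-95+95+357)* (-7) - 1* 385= -2884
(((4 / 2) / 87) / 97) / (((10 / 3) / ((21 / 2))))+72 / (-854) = -1003713 / 12011510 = -0.08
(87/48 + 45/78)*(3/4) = 1491/832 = 1.79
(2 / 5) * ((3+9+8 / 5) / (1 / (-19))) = -2584 / 25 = -103.36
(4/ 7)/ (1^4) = 4/ 7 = 0.57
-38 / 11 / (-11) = 38 / 121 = 0.31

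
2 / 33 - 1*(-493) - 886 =-12967 / 33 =-392.94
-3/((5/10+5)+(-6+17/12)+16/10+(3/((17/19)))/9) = -3060/2947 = -1.04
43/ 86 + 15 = 31/ 2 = 15.50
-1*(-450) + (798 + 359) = 1607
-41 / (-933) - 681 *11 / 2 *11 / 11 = -3745.46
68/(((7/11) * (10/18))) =6732/35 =192.34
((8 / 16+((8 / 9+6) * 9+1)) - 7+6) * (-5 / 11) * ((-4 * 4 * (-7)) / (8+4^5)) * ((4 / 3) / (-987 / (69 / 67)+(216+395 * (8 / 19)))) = 1529500 / 214335693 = 0.01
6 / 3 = 2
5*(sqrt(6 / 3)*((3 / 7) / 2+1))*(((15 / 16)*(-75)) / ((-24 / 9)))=226.40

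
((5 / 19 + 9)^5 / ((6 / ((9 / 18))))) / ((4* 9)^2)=2638659584 / 601692057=4.39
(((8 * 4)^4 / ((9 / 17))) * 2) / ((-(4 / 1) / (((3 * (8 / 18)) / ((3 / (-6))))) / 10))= 713031680 / 27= 26408580.74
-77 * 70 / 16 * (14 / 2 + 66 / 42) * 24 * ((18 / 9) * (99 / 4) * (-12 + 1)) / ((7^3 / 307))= 1654898850 / 49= 33773445.92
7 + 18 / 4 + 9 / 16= 193 / 16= 12.06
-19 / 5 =-3.80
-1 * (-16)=16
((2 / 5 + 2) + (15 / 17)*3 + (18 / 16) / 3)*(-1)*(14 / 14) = -3687 / 680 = -5.42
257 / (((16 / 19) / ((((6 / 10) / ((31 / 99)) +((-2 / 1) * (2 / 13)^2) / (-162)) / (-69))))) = -19855513399 / 2342461680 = -8.48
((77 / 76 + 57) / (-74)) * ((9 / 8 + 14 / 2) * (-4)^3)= 286585 / 703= 407.66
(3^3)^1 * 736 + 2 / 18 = 178849 / 9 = 19872.11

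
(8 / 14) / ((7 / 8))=32 / 49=0.65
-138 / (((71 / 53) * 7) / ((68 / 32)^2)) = -1056873 / 15904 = -66.45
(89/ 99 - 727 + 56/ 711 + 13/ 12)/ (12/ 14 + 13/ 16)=-434.19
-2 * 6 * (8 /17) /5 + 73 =6109 /85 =71.87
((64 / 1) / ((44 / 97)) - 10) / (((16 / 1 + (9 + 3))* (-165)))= -103 / 3630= -0.03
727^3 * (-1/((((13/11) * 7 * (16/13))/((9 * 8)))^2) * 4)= -3765941953983/49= -76855958244.55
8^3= 512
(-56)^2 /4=784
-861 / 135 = -287 / 45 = -6.38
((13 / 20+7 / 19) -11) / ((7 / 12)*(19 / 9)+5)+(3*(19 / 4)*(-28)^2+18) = 715330239 / 63935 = 11188.40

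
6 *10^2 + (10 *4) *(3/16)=1215/2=607.50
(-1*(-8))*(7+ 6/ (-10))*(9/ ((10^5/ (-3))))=-216/ 15625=-0.01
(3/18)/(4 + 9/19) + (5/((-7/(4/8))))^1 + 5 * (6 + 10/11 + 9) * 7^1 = 10926844/19635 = 556.50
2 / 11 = 0.18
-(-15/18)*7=35/6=5.83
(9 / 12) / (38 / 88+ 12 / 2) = 33 / 283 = 0.12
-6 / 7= -0.86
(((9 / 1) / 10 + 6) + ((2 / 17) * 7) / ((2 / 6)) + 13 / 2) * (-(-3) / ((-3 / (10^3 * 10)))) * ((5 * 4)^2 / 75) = -43168000 / 51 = -846431.37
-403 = -403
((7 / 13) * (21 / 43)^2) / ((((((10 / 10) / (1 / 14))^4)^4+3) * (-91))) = -441 / 680569036952010102885859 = -0.00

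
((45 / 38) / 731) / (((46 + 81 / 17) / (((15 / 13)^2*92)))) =465750 / 119156999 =0.00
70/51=1.37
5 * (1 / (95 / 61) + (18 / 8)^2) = 8671 / 304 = 28.52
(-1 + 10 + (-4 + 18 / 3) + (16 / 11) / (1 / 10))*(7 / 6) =1967 / 66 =29.80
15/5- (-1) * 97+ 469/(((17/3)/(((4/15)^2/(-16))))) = 127031/1275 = 99.63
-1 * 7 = -7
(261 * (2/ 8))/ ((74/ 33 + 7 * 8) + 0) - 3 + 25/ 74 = -438587/ 284456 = -1.54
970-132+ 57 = 895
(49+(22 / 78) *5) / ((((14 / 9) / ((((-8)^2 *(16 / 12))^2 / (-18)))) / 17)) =-547586048 / 2457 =-222867.74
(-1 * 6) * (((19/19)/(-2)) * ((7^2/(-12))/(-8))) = 1.53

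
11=11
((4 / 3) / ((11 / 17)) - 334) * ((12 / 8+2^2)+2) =-27385 / 11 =-2489.55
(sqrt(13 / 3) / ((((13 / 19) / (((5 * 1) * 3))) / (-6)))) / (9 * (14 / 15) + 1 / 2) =-5700 * sqrt(39) / 1157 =-30.77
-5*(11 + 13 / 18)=-1055 / 18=-58.61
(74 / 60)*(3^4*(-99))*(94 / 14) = -4648347 / 70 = -66404.96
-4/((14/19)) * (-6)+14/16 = 1873/56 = 33.45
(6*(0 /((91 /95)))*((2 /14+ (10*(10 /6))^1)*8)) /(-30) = 0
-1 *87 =-87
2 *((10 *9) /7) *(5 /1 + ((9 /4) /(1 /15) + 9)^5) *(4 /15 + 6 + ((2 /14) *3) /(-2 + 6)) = 1174221946192101 /50176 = 23402063659.76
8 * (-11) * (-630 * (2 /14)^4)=7920 /343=23.09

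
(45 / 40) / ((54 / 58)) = 29 / 24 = 1.21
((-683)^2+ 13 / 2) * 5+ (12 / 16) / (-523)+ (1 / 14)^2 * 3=59774401248 / 25627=2332477.51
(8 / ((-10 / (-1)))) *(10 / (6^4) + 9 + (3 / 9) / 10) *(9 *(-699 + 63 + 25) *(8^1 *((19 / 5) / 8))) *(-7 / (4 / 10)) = 2380437059 / 900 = 2644930.07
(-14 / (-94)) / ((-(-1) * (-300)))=-7 / 14100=-0.00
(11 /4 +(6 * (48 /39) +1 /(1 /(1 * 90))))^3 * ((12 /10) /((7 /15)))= 2581827.17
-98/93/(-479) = 98/44547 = 0.00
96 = 96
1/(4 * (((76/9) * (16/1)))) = 9/4864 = 0.00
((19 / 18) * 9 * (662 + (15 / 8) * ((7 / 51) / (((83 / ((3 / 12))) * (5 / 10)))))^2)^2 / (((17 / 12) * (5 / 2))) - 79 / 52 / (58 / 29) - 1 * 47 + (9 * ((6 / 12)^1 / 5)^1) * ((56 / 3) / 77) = 1545320270373046883243595756029569 / 315749701617381244928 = 4894130580194.92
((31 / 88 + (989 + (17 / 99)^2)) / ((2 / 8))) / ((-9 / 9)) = -3957.53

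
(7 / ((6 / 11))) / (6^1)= 77 / 36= 2.14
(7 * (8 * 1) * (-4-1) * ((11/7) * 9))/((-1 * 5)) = 792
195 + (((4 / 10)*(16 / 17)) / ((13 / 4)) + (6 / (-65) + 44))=20317 / 85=239.02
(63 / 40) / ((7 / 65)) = 117 / 8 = 14.62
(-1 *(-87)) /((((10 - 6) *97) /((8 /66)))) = 29 /1067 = 0.03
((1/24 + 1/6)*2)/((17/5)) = 25/204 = 0.12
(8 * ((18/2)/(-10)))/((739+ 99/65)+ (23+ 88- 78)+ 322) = -468/71209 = -0.01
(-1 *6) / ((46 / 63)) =-8.22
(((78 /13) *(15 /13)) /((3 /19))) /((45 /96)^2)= 38912 /195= 199.55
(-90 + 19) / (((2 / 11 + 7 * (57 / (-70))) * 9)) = 7810 / 5463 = 1.43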